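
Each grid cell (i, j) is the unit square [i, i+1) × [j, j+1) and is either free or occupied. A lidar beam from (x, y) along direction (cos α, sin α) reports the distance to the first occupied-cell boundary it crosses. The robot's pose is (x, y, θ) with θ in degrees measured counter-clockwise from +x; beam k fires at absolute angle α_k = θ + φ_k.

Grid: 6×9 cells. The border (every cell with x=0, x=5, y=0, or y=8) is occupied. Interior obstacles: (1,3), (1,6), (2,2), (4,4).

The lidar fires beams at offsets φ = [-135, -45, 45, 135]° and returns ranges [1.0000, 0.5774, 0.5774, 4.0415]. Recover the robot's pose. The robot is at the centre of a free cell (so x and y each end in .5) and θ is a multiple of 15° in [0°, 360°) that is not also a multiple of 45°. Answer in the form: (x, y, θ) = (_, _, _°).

Enumerate (i+0.5, j+0.5, θ) over the 24 free cells and 16 admissible headings. For each, cast all 4 beams and compare to the given ranges.
  (4.5, 7.5, 300°): beam 1 = 1.9319 ≠ 1.0000 ✗
  (4.5, 2.5, 165°): beam 1 = 0.5774 ≠ 1.0000 ✗
  (2.5, 7.5, 30°): beam 1 = 3.6235 ≠ 1.0000 ✗
  …
  (1.5, 4.5, 255°): r_1=1.0000, r_2=0.5774, r_3=0.5774, r_4=4.0415 — all match ✓
Only this pose fits every beam.

(x, y, θ) = (1.5, 4.5, 255°)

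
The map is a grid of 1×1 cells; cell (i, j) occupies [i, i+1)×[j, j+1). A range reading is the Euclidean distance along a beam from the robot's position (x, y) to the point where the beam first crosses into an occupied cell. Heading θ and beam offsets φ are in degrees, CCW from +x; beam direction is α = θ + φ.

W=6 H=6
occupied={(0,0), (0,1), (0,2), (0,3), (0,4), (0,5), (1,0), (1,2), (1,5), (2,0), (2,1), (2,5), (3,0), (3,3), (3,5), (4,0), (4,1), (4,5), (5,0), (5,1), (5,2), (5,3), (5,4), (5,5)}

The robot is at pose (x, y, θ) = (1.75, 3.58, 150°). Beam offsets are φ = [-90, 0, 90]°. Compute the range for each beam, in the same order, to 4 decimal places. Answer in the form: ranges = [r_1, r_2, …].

beam 1: φ=-90°, α=60°
  cosα=0.5000 sinα=0.8660 | (1,3) | tMaxX 0.5000 tMaxY 0.4850 | tΔX 2.0000 tΔY 1.1547
    t=0.4850 [y] (1,4)
    t=0.5000 [x] (2,4)
    t=1.6397 [y] (2,5) — stop
  → r_1 = 1.6397
beam 2: φ=0°, α=150°
  cosα=-0.8660 sinα=0.5000 | (1,3) | tMaxX 0.8660 tMaxY 0.8400 | tΔX 1.1547 tΔY 2.0000
    t=0.8400 [y] (1,4)
    t=0.8660 [x] (0,4) — stop
  → r_2 = 0.8660
beam 3: φ=90°, α=240°
  cosα=-0.5000 sinα=-0.8660 | (1,3) | tMaxX 1.5000 tMaxY 0.6697 | tΔX 2.0000 tΔY 1.1547
    t=0.6697 [y] (1,2) — stop
  → r_3 = 0.6697

ranges = [1.6397, 0.8660, 0.6697]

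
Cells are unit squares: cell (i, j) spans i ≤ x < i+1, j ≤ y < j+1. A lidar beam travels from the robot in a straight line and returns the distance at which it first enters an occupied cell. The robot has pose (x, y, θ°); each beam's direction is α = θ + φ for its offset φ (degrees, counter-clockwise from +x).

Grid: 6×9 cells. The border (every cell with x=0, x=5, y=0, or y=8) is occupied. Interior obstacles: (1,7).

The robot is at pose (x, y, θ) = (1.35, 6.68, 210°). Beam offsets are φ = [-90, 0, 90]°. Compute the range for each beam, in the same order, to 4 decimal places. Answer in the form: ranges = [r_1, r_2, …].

ranges = [0.3695, 0.4041, 6.5587]

beam 1: φ=-90°, α=120°
  d=(-0.5000,0.8660)  start (1,6)  tX=0.7000 tY=0.3695  stride 1/|dx|=2.0000 1/|dy|=1.1547
    cross y-line → (1,7), t=0.3695 (wall)
  → r_1 = 0.3695
beam 2: φ=0°, α=210°
  d=(-0.8660,-0.5000)  start (1,6)  tX=0.4041 tY=1.3600  stride 1/|dx|=1.1547 1/|dy|=2.0000
    cross x-line → (0,6), t=0.4041 (wall)
  → r_2 = 0.4041
beam 3: φ=90°, α=300°
  d=(0.5000,-0.8660)  start (1,6)  tX=1.3000 tY=0.7852  stride 1/|dx|=2.0000 1/|dy|=1.1547
    cross y-line → (1,5), t=0.7852
    cross x-line → (2,5), t=1.3000
    cross y-line → (2,4), t=1.9399
    cross y-line → (2,3), t=3.0946
    cross x-line → (3,3), t=3.3000
    cross y-line → (3,2), t=4.2493
    cross x-line → (4,2), t=5.3000
    cross y-line → (4,1), t=5.4040
    cross y-line → (4,0), t=6.5587 (wall)
  → r_3 = 6.5587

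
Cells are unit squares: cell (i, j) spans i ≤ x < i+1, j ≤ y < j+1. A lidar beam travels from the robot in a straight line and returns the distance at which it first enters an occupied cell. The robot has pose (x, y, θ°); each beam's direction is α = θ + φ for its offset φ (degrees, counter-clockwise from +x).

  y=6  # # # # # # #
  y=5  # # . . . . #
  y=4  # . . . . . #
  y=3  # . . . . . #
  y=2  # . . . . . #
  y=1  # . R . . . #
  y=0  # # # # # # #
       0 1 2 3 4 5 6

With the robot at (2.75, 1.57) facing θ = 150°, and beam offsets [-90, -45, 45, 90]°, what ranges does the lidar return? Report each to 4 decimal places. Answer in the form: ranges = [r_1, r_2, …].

ranges = [5.1153, 3.5510, 1.8117, 0.6582]

beam 1: φ=-90°, α=60°
  d=(0.5000,0.8660)  start (2,1)  tX=0.5000 tY=0.4965  stride 1/|dx|=2.0000 1/|dy|=1.1547
    cross y-line → (2,2), t=0.4965
    cross x-line → (3,2), t=0.5000
    cross y-line → (3,3), t=1.6512
    cross x-line → (4,3), t=2.5000
    cross y-line → (4,4), t=2.8059
    cross y-line → (4,5), t=3.9606
    cross x-line → (5,5), t=4.5000
    cross y-line → (5,6), t=5.1153 (wall)
  → r_1 = 5.1153
beam 2: φ=-45°, α=105°
  d=(-0.2588,0.9659)  start (2,1)  tX=2.8978 tY=0.4452  stride 1/|dx|=3.8637 1/|dy|=1.0353
    cross y-line → (2,2), t=0.4452
    cross y-line → (2,3), t=1.4804
    cross y-line → (2,4), t=2.5157
    cross x-line → (1,4), t=2.8978
    cross y-line → (1,5), t=3.5510 (wall)
  → r_2 = 3.5510
beam 3: φ=45°, α=195°
  d=(-0.9659,-0.2588)  start (2,1)  tX=0.7765 tY=2.2023  stride 1/|dx|=1.0353 1/|dy|=3.8637
    cross x-line → (1,1), t=0.7765
    cross x-line → (0,1), t=1.8117 (wall)
  → r_3 = 1.8117
beam 4: φ=90°, α=240°
  d=(-0.5000,-0.8660)  start (2,1)  tX=1.5000 tY=0.6582  stride 1/|dx|=2.0000 1/|dy|=1.1547
    cross y-line → (2,0), t=0.6582 (wall)
  → r_4 = 0.6582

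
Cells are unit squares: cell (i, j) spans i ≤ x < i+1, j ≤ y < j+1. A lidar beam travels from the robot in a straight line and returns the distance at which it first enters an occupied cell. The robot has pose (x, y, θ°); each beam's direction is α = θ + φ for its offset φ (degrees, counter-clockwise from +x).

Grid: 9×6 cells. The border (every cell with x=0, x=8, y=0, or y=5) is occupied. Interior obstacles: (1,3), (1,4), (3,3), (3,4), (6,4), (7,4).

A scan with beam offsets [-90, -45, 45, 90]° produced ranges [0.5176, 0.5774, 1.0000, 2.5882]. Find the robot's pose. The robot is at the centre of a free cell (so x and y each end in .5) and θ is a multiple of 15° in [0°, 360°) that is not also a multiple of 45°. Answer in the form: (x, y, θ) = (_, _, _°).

(x, y, θ) = (7.5, 1.5, 15°)

The pose lattice has 22·16 = 352 candidates. Test each by forward raycasting.
  (7.5, 2.5, 105°): beam 2 = 1.0000 ≠ 0.5774 ✗
  (7.5, 3.5, 120°): beam 1 = 0.5774 ≠ 0.5176 ✗
  (4.5, 1.5, 75°): beam 1 = 1.9319 ≠ 0.5176 ✗
  (6.5, 3.5, 345°): beam 1 = 2.5882 ≠ 0.5176 ✗
  …
  (7.5, 1.5, 15°): r_1=0.5176, r_2=0.5774, r_3=1.0000, r_4=2.5882 — all match ✓
Only this pose fits every beam.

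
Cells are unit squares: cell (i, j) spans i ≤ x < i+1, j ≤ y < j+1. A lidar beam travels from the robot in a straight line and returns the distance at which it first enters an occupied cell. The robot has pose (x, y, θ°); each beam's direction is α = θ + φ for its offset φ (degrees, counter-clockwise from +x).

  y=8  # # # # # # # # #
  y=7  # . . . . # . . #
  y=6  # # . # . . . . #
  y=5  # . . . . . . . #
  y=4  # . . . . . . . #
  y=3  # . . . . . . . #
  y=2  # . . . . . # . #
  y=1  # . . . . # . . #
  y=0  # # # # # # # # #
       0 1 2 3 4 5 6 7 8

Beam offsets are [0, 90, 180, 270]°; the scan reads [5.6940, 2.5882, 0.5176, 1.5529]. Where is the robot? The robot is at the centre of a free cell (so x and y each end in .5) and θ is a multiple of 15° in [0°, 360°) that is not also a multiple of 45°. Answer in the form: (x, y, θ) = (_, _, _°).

(x, y, θ) = (5.5, 6.5, 255°)

The pose lattice has 44·16 = 704 candidates. Test each by forward raycasting.
  (7.5, 7.5, 30°): beam 1 = 0.5774 ≠ 5.6940 ✗
  (7.5, 4.5, 255°): beam 1 = 1.9319 ≠ 5.6940 ✗
  (7.5, 4.5, 210°): beam 1 = 7.0000 ≠ 5.6940 ✗
  (7.5, 4.5, 120°): beam 1 = 3.0000 ≠ 5.6940 ✗
  (6.5, 4.5, 105°): beam 1 = 2.5882 ≠ 5.6940 ✗
  …
  (5.5, 6.5, 255°): r_1=5.6940, r_2=2.5882, r_3=0.5176, r_4=1.5529 — all match ✓
Unique over the lattice → pose = (5.5, 6.5, 255°).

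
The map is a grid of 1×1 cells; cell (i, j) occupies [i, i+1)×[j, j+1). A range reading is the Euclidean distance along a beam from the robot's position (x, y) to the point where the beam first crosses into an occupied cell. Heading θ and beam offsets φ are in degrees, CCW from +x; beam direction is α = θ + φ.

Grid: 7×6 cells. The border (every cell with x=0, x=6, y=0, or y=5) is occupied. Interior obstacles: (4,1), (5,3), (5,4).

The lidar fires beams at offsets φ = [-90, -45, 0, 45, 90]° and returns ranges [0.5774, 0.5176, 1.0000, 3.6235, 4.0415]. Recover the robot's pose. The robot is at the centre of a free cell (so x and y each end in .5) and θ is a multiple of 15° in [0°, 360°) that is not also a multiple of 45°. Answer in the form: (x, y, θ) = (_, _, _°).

Enumerate (i+0.5, j+0.5, θ) over the 17 free cells and 16 admissible headings. For each, cast all 5 beams and compare to the given ranges.
  (1.5, 3.5, 120°): beam 1 = 3.0000 ≠ 0.5774 ✗
  (1.5, 2.5, 60°): beam 1 = 2.8868 ≠ 0.5774 ✗
  (4.5, 2.5, 195°): beam 1 = 2.5882 ≠ 0.5774 ✗
  (2.5, 1.5, 30°): beam 2 = 1.5529 ≠ 0.5176 ✗
  (3.5, 1.5, 300°): beam 1 = 1.0000 ≠ 0.5774 ✗
  …
  (4.5, 4.5, 150°): r_1=0.5774, r_2=0.5176, r_3=1.0000, r_4=3.6235, r_5=4.0415 — all match ✓
No second candidate reproduces the full scan.

(x, y, θ) = (4.5, 4.5, 150°)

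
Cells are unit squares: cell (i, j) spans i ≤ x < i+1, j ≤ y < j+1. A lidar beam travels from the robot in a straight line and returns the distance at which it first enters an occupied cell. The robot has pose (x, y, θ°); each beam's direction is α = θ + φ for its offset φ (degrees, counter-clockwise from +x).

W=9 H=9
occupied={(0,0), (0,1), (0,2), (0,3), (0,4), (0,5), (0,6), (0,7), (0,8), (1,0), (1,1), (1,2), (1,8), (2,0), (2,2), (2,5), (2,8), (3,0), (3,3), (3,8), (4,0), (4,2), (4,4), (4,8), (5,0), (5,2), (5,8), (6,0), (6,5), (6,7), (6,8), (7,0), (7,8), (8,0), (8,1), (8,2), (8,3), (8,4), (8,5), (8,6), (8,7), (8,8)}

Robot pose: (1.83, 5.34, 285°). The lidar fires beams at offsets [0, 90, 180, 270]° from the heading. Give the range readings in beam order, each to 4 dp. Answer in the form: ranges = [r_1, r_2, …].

ranges = [2.4225, 0.1760, 2.7538, 0.8593]

beam 1: φ=0°, α=285°
  cosα=0.2588 sinα=-0.9659 | (1,5) | tMaxX 0.6568 tMaxY 0.3520 | tΔX 3.8637 tΔY 1.0353
    t=0.3520 [y] (1,4)
    t=0.6568 [x] (2,4)
    t=1.3873 [y] (2,3)
    t=2.4225 [y] (2,2) — stop
  → r_1 = 2.4225
beam 2: φ=90°, α=15°
  cosα=0.9659 sinα=0.2588 | (1,5) | tMaxX 0.1760 tMaxY 2.5500 | tΔX 1.0353 tΔY 3.8637
    t=0.1760 [x] (2,5) — stop
  → r_2 = 0.1760
beam 3: φ=180°, α=105°
  cosα=-0.2588 sinα=0.9659 | (1,5) | tMaxX 3.2069 tMaxY 0.6833 | tΔX 3.8637 tΔY 1.0353
    t=0.6833 [y] (1,6)
    t=1.7186 [y] (1,7)
    t=2.7538 [y] (1,8) — stop
  → r_3 = 2.7538
beam 4: φ=270°, α=195°
  cosα=-0.9659 sinα=-0.2588 | (1,5) | tMaxX 0.8593 tMaxY 1.3137 | tΔX 1.0353 tΔY 3.8637
    t=0.8593 [x] (0,5) — stop
  → r_4 = 0.8593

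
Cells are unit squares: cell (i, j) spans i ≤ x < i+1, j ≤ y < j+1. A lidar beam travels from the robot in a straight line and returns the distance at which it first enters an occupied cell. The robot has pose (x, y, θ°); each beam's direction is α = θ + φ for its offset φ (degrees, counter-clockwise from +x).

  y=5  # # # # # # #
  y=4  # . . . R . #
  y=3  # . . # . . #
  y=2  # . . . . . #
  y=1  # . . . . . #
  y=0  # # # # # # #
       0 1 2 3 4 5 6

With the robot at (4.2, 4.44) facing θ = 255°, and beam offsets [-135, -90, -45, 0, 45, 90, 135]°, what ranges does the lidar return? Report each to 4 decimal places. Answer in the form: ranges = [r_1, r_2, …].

beam 1: φ=-135°, α=120°
  dir = (cos 120°, sin 120°) = (-0.5000, 0.8660); from cell (4,4)
  next x-line at t=0.4000, next y-line at t=0.6466; Δt_x=2.0000, Δt_y=1.1547
    x: enter (3,4) at t=0.4000
    y: enter (3,5) at t=0.6466 ← occupied
  → r_1 = 0.6466
beam 2: φ=-90°, α=165°
  dir = (cos 165°, sin 165°) = (-0.9659, 0.2588); from cell (4,4)
  next x-line at t=0.2071, next y-line at t=2.1637; Δt_x=1.0353, Δt_y=3.8637
    x: enter (3,4) at t=0.2071
    x: enter (2,4) at t=1.2423
    y: enter (2,5) at t=2.1637 ← occupied
  → r_2 = 2.1637
beam 3: φ=-45°, α=210°
  dir = (cos 210°, sin 210°) = (-0.8660, -0.5000); from cell (4,4)
  next x-line at t=0.2309, next y-line at t=0.8800; Δt_x=1.1547, Δt_y=2.0000
    x: enter (3,4) at t=0.2309
    y: enter (3,3) at t=0.8800 ← occupied
  → r_3 = 0.8800
beam 4: φ=0°, α=255°
  dir = (cos 255°, sin 255°) = (-0.2588, -0.9659); from cell (4,4)
  next x-line at t=0.7727, next y-line at t=0.4555; Δt_x=3.8637, Δt_y=1.0353
    y: enter (4,3) at t=0.4555
    x: enter (3,3) at t=0.7727 ← occupied
  → r_4 = 0.7727
beam 5: φ=45°, α=300°
  dir = (cos 300°, sin 300°) = (0.5000, -0.8660); from cell (4,4)
  next x-line at t=1.6000, next y-line at t=0.5081; Δt_x=2.0000, Δt_y=1.1547
    y: enter (4,3) at t=0.5081
    x: enter (5,3) at t=1.6000
    y: enter (5,2) at t=1.6628
    y: enter (5,1) at t=2.8175
    x: enter (6,1) at t=3.6000 ← occupied
  → r_5 = 3.6000
beam 6: φ=90°, α=345°
  dir = (cos 345°, sin 345°) = (0.9659, -0.2588); from cell (4,4)
  next x-line at t=0.8282, next y-line at t=1.7000; Δt_x=1.0353, Δt_y=3.8637
    x: enter (5,4) at t=0.8282
    y: enter (5,3) at t=1.7000
    x: enter (6,3) at t=1.8635 ← occupied
  → r_6 = 1.8635
beam 7: φ=135°, α=30°
  dir = (cos 30°, sin 30°) = (0.8660, 0.5000); from cell (4,4)
  next x-line at t=0.9238, next y-line at t=1.1200; Δt_x=1.1547, Δt_y=2.0000
    x: enter (5,4) at t=0.9238
    y: enter (5,5) at t=1.1200 ← occupied
  → r_7 = 1.1200

ranges = [0.6466, 2.1637, 0.8800, 0.7727, 3.6000, 1.8635, 1.1200]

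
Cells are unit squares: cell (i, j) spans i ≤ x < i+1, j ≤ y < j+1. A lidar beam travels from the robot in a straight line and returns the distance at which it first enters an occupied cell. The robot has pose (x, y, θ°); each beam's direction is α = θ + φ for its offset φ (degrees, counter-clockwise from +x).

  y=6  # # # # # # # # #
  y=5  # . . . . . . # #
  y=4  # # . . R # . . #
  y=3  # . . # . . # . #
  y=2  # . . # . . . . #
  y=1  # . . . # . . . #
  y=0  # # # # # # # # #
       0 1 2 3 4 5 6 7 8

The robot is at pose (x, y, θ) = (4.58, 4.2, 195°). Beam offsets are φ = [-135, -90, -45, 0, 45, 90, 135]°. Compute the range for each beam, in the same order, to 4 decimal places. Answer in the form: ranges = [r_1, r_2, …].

ranges = [0.8400, 1.8635, 3.6000, 0.7727, 1.1600, 3.3129, 1.6397]

beam 1: φ=-135°, α=60°
  d=(0.5000,0.8660)  start (4,4)  tX=0.8400 tY=0.9238  stride 1/|dx|=2.0000 1/|dy|=1.1547
    cross x-line → (5,4), t=0.8400 (wall)
  → r_1 = 0.8400
beam 2: φ=-90°, α=105°
  d=(-0.2588,0.9659)  start (4,4)  tX=2.2409 tY=0.8282  stride 1/|dx|=3.8637 1/|dy|=1.0353
    cross y-line → (4,5), t=0.8282
    cross y-line → (4,6), t=1.8635 (wall)
  → r_2 = 1.8635
beam 3: φ=-45°, α=150°
  d=(-0.8660,0.5000)  start (4,4)  tX=0.6697 tY=1.6000  stride 1/|dx|=1.1547 1/|dy|=2.0000
    cross x-line → (3,4), t=0.6697
    cross y-line → (3,5), t=1.6000
    cross x-line → (2,5), t=1.8244
    cross x-line → (1,5), t=2.9791
    cross y-line → (1,6), t=3.6000 (wall)
  → r_3 = 3.6000
beam 4: φ=0°, α=195°
  d=(-0.9659,-0.2588)  start (4,4)  tX=0.6005 tY=0.7727  stride 1/|dx|=1.0353 1/|dy|=3.8637
    cross x-line → (3,4), t=0.6005
    cross y-line → (3,3), t=0.7727 (wall)
  → r_4 = 0.7727
beam 5: φ=45°, α=240°
  d=(-0.5000,-0.8660)  start (4,4)  tX=1.1600 tY=0.2309  stride 1/|dx|=2.0000 1/|dy|=1.1547
    cross y-line → (4,3), t=0.2309
    cross x-line → (3,3), t=1.1600 (wall)
  → r_5 = 1.1600
beam 6: φ=90°, α=285°
  d=(0.2588,-0.9659)  start (4,4)  tX=1.6228 tY=0.2071  stride 1/|dx|=3.8637 1/|dy|=1.0353
    cross y-line → (4,3), t=0.2071
    cross y-line → (4,2), t=1.2423
    cross x-line → (5,2), t=1.6228
    cross y-line → (5,1), t=2.2776
    cross y-line → (5,0), t=3.3129 (wall)
  → r_6 = 3.3129
beam 7: φ=135°, α=330°
  d=(0.8660,-0.5000)  start (4,4)  tX=0.4850 tY=0.4000  stride 1/|dx|=1.1547 1/|dy|=2.0000
    cross y-line → (4,3), t=0.4000
    cross x-line → (5,3), t=0.4850
    cross x-line → (6,3), t=1.6397 (wall)
  → r_7 = 1.6397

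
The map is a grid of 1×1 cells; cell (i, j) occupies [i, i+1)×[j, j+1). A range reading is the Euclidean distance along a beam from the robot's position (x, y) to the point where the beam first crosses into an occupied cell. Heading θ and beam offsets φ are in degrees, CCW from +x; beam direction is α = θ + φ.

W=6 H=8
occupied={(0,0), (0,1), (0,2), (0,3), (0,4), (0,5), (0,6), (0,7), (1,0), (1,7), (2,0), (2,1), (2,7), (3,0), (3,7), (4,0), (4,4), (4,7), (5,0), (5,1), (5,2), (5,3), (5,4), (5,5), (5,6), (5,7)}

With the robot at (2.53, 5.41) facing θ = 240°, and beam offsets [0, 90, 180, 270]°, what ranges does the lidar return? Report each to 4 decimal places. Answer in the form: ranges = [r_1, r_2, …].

ranges = [3.0600, 1.6974, 1.8360, 1.7667]

beam 1: φ=0°, α=240°
  dir = (cos 240°, sin 240°) = (-0.5000, -0.8660); from cell (2,5)
  next x-line at t=1.0600, next y-line at t=0.4734; Δt_x=2.0000, Δt_y=1.1547
    y: enter (2,4) at t=0.4734
    x: enter (1,4) at t=1.0600
    y: enter (1,3) at t=1.6281
    y: enter (1,2) at t=2.7828
    x: enter (0,2) at t=3.0600 ← occupied
  → r_1 = 3.0600
beam 2: φ=90°, α=330°
  dir = (cos 330°, sin 330°) = (0.8660, -0.5000); from cell (2,5)
  next x-line at t=0.5427, next y-line at t=0.8200; Δt_x=1.1547, Δt_y=2.0000
    x: enter (3,5) at t=0.5427
    y: enter (3,4) at t=0.8200
    x: enter (4,4) at t=1.6974 ← occupied
  → r_2 = 1.6974
beam 3: φ=180°, α=60°
  dir = (cos 60°, sin 60°) = (0.5000, 0.8660); from cell (2,5)
  next x-line at t=0.9400, next y-line at t=0.6813; Δt_x=2.0000, Δt_y=1.1547
    y: enter (2,6) at t=0.6813
    x: enter (3,6) at t=0.9400
    y: enter (3,7) at t=1.8360 ← occupied
  → r_3 = 1.8360
beam 4: φ=270°, α=150°
  dir = (cos 150°, sin 150°) = (-0.8660, 0.5000); from cell (2,5)
  next x-line at t=0.6120, next y-line at t=1.1800; Δt_x=1.1547, Δt_y=2.0000
    x: enter (1,5) at t=0.6120
    y: enter (1,6) at t=1.1800
    x: enter (0,6) at t=1.7667 ← occupied
  → r_4 = 1.7667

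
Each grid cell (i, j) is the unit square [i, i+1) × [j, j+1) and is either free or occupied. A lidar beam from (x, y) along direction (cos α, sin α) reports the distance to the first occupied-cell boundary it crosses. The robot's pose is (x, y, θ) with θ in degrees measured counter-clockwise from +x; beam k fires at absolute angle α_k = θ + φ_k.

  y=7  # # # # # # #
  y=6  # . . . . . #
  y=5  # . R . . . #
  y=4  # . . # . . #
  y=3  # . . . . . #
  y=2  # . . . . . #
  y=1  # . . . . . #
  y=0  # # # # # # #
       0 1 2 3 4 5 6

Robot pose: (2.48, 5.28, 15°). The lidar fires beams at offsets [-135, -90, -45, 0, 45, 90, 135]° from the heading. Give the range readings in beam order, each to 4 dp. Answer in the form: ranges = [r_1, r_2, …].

beam 1: φ=-135°, α=240°
  direction (-0.5000, -0.8660); cell (2,5); t to first gridline: x 0.9600, y 0.3233 (then +2.0000 / +1.1547)
    (2,4) via y @ 0.3233
    (1,4) via x @ 0.9600
    (1,3) via y @ 1.4780
    (1,2) via y @ 2.6327
    (0,2) via x @ 2.9600  # hit
  → r_1 = 2.9600
beam 2: φ=-90°, α=285°
  direction (0.2588, -0.9659); cell (2,5); t to first gridline: x 2.0091, y 0.2899 (then +3.8637 / +1.0353)
    (2,4) via y @ 0.2899
    (2,3) via y @ 1.3252
    (3,3) via x @ 2.0091
    (3,2) via y @ 2.3604
    (3,1) via y @ 3.3957
    (3,0) via y @ 4.4310  # hit
  → r_2 = 4.4310
beam 3: φ=-45°, α=330°
  direction (0.8660, -0.5000); cell (2,5); t to first gridline: x 0.6004, y 0.5600 (then +1.1547 / +2.0000)
    (2,4) via y @ 0.5600
    (3,4) via x @ 0.6004  # hit
  → r_3 = 0.6004
beam 4: φ=0°, α=15°
  direction (0.9659, 0.2588); cell (2,5); t to first gridline: x 0.5383, y 2.7819 (then +1.0353 / +3.8637)
    (3,5) via x @ 0.5383
    (4,5) via x @ 1.5736
    (5,5) via x @ 2.6089
    (5,6) via y @ 2.7819
    (6,6) via x @ 3.6442  # hit
  → r_4 = 3.6442
beam 5: φ=45°, α=60°
  direction (0.5000, 0.8660); cell (2,5); t to first gridline: x 1.0400, y 0.8314 (then +2.0000 / +1.1547)
    (2,6) via y @ 0.8314
    (3,6) via x @ 1.0400
    (3,7) via y @ 1.9861  # hit
  → r_5 = 1.9861
beam 6: φ=90°, α=105°
  direction (-0.2588, 0.9659); cell (2,5); t to first gridline: x 1.8546, y 0.7454 (then +3.8637 / +1.0353)
    (2,6) via y @ 0.7454
    (2,7) via y @ 1.7807  # hit
  → r_6 = 1.7807
beam 7: φ=135°, α=150°
  direction (-0.8660, 0.5000); cell (2,5); t to first gridline: x 0.5543, y 1.4400 (then +1.1547 / +2.0000)
    (1,5) via x @ 0.5543
    (1,6) via y @ 1.4400
    (0,6) via x @ 1.7090  # hit
  → r_7 = 1.7090

ranges = [2.9600, 4.4310, 0.6004, 3.6442, 1.9861, 1.7807, 1.7090]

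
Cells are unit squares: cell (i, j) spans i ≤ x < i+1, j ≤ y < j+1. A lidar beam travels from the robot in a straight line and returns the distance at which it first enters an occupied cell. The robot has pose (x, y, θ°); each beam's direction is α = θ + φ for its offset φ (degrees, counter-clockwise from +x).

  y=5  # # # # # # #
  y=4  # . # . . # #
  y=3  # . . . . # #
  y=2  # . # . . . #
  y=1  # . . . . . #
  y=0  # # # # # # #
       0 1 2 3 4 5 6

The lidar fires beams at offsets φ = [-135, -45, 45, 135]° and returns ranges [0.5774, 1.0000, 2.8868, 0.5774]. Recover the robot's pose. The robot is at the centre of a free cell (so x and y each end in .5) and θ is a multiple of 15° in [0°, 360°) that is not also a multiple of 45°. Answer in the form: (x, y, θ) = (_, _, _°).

Candidates: 16 free-cell centres × 16 headings = 256 poses. Raycast each; keep the one whose scan matches to 4 dp.
  (4.5, 1.5, 285°): beam 1 = 1.7321 ≠ 0.5774 ✗
  (2.5, 1.5, 285°): beam 1 = 1.7321 ≠ 0.5774 ✗
  (4.5, 3.5, 15°): beam 1 = 2.8868 ≠ 0.5774 ✗
  …
  (5.5, 1.5, 105°): r_1=0.5774, r_2=1.0000, r_3=2.8868, r_4=0.5774 — all match ✓
Only this pose fits every beam.

(x, y, θ) = (5.5, 1.5, 105°)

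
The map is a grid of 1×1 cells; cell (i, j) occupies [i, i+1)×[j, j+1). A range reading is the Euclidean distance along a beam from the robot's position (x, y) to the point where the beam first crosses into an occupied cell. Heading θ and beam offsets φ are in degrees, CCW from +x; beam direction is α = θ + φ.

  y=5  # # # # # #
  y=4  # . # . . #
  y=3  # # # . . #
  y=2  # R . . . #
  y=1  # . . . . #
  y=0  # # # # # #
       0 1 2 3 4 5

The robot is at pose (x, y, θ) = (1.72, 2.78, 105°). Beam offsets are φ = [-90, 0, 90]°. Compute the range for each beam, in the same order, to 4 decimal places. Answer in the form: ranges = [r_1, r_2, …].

beam 1: φ=-90°, α=15°
  d=(0.9659,0.2588)  start (1,2)  tX=0.2899 tY=0.8500  stride 1/|dx|=1.0353 1/|dy|=3.8637
    cross x-line → (2,2), t=0.2899
    cross y-line → (2,3), t=0.8500 (wall)
  → r_1 = 0.8500
beam 2: φ=0°, α=105°
  d=(-0.2588,0.9659)  start (1,2)  tX=2.7819 tY=0.2278  stride 1/|dx|=3.8637 1/|dy|=1.0353
    cross y-line → (1,3), t=0.2278 (wall)
  → r_2 = 0.2278
beam 3: φ=90°, α=195°
  d=(-0.9659,-0.2588)  start (1,2)  tX=0.7454 tY=3.0137  stride 1/|dx|=1.0353 1/|dy|=3.8637
    cross x-line → (0,2), t=0.7454 (wall)
  → r_3 = 0.7454

ranges = [0.8500, 0.2278, 0.7454]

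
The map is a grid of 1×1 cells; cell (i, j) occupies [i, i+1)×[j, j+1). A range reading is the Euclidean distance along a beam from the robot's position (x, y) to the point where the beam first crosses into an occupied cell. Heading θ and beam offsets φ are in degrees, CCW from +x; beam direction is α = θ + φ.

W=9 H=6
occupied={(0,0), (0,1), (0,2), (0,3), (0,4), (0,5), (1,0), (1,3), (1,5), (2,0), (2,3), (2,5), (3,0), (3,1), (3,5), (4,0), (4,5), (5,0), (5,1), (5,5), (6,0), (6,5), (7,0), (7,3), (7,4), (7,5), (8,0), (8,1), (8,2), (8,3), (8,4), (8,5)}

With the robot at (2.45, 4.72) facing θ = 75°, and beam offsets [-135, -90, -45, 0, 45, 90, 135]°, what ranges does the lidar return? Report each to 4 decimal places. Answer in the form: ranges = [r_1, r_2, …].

beam 1: φ=-135°, α=300°
  dir = (cos 300°, sin 300°) = (0.5000, -0.8660); from cell (2,4)
  next x-line at t=1.1000, next y-line at t=0.8314; Δt_x=2.0000, Δt_y=1.1547
    y: enter (2,3) at t=0.8314 ← occupied
  → r_1 = 0.8314
beam 2: φ=-90°, α=345°
  dir = (cos 345°, sin 345°) = (0.9659, -0.2588); from cell (2,4)
  next x-line at t=0.5694, next y-line at t=2.7819; Δt_x=1.0353, Δt_y=3.8637
    x: enter (3,4) at t=0.5694
    x: enter (4,4) at t=1.6047
    x: enter (5,4) at t=2.6400
    y: enter (5,3) at t=2.7819
    x: enter (6,3) at t=3.6752
    x: enter (7,3) at t=4.7105 ← occupied
  → r_2 = 4.7105
beam 3: φ=-45°, α=30°
  dir = (cos 30°, sin 30°) = (0.8660, 0.5000); from cell (2,4)
  next x-line at t=0.6351, next y-line at t=0.5600; Δt_x=1.1547, Δt_y=2.0000
    y: enter (2,5) at t=0.5600 ← occupied
  → r_3 = 0.5600
beam 4: φ=0°, α=75°
  dir = (cos 75°, sin 75°) = (0.2588, 0.9659); from cell (2,4)
  next x-line at t=2.1250, next y-line at t=0.2899; Δt_x=3.8637, Δt_y=1.0353
    y: enter (2,5) at t=0.2899 ← occupied
  → r_4 = 0.2899
beam 5: φ=45°, α=120°
  dir = (cos 120°, sin 120°) = (-0.5000, 0.8660); from cell (2,4)
  next x-line at t=0.9000, next y-line at t=0.3233; Δt_x=2.0000, Δt_y=1.1547
    y: enter (2,5) at t=0.3233 ← occupied
  → r_5 = 0.3233
beam 6: φ=90°, α=165°
  dir = (cos 165°, sin 165°) = (-0.9659, 0.2588); from cell (2,4)
  next x-line at t=0.4659, next y-line at t=1.0818; Δt_x=1.0353, Δt_y=3.8637
    x: enter (1,4) at t=0.4659
    y: enter (1,5) at t=1.0818 ← occupied
  → r_6 = 1.0818
beam 7: φ=135°, α=210°
  dir = (cos 210°, sin 210°) = (-0.8660, -0.5000); from cell (2,4)
  next x-line at t=0.5196, next y-line at t=1.4400; Δt_x=1.1547, Δt_y=2.0000
    x: enter (1,4) at t=0.5196
    y: enter (1,3) at t=1.4400 ← occupied
  → r_7 = 1.4400

ranges = [0.8314, 4.7105, 0.5600, 0.2899, 0.3233, 1.0818, 1.4400]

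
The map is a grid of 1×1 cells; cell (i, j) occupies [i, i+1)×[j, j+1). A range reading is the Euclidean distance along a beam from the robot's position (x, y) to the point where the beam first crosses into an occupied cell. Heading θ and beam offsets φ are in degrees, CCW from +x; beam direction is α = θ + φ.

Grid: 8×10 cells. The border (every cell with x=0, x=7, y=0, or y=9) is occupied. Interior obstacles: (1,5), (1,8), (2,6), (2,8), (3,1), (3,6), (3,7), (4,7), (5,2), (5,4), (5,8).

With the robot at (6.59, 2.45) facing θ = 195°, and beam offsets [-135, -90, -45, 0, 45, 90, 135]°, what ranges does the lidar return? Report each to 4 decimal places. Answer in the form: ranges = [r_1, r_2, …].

beam 1: φ=-135°, α=60°
  direction (0.5000, 0.8660); cell (6,2); t to first gridline: x 0.8200, y 0.6351 (then +2.0000 / +1.1547)
    (6,3) via y @ 0.6351
    (7,3) via x @ 0.8200  # hit
  → r_1 = 0.8200
beam 2: φ=-90°, α=105°
  direction (-0.2588, 0.9659); cell (6,2); t to first gridline: x 2.2796, y 0.5694 (then +3.8637 / +1.0353)
    (6,3) via y @ 0.5694
    (6,4) via y @ 1.6047
    (5,4) via x @ 2.2796  # hit
  → r_2 = 2.2796
beam 3: φ=-45°, α=150°
  direction (-0.8660, 0.5000); cell (6,2); t to first gridline: x 0.6813, y 1.1000 (then +1.1547 / +2.0000)
    (5,2) via x @ 0.6813  # hit
  → r_3 = 0.6813
beam 4: φ=0°, α=195°
  direction (-0.9659, -0.2588); cell (6,2); t to first gridline: x 0.6108, y 1.7387 (then +1.0353 / +3.8637)
    (5,2) via x @ 0.6108  # hit
  → r_4 = 0.6108
beam 5: φ=45°, α=240°
  direction (-0.5000, -0.8660); cell (6,2); t to first gridline: x 1.1800, y 0.5196 (then +2.0000 / +1.1547)
    (6,1) via y @ 0.5196
    (5,1) via x @ 1.1800
    (5,0) via y @ 1.6743  # hit
  → r_5 = 1.6743
beam 6: φ=90°, α=285°
  direction (0.2588, -0.9659); cell (6,2); t to first gridline: x 1.5841, y 0.4659 (then +3.8637 / +1.0353)
    (6,1) via y @ 0.4659
    (6,0) via y @ 1.5012  # hit
  → r_6 = 1.5012
beam 7: φ=135°, α=330°
  direction (0.8660, -0.5000); cell (6,2); t to first gridline: x 0.4734, y 0.9000 (then +1.1547 / +2.0000)
    (7,2) via x @ 0.4734  # hit
  → r_7 = 0.4734

ranges = [0.8200, 2.2796, 0.6813, 0.6108, 1.6743, 1.5012, 0.4734]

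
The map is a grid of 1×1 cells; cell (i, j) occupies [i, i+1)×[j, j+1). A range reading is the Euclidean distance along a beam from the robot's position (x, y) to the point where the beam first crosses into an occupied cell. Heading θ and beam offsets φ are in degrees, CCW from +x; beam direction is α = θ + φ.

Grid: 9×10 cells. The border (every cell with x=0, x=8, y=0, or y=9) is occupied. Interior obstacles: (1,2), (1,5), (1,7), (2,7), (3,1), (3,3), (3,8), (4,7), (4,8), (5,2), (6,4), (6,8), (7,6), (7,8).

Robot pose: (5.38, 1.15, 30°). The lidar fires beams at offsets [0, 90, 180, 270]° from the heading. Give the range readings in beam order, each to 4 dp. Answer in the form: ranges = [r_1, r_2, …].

ranges = [3.0253, 2.7600, 0.3000, 0.1732]

beam 1: φ=0°, α=30°
  direction (0.8660, 0.5000); cell (5,1); t to first gridline: x 0.7159, y 1.7000 (then +1.1547 / +2.0000)
    (6,1) via x @ 0.7159
    (6,2) via y @ 1.7000
    (7,2) via x @ 1.8706
    (8,2) via x @ 3.0253  # hit
  → r_1 = 3.0253
beam 2: φ=90°, α=120°
  direction (-0.5000, 0.8660); cell (5,1); t to first gridline: x 0.7600, y 0.9815 (then +2.0000 / +1.1547)
    (4,1) via x @ 0.7600
    (4,2) via y @ 0.9815
    (4,3) via y @ 2.1362
    (3,3) via x @ 2.7600  # hit
  → r_2 = 2.7600
beam 3: φ=180°, α=210°
  direction (-0.8660, -0.5000); cell (5,1); t to first gridline: x 0.4388, y 0.3000 (then +1.1547 / +2.0000)
    (5,0) via y @ 0.3000  # hit
  → r_3 = 0.3000
beam 4: φ=270°, α=300°
  direction (0.5000, -0.8660); cell (5,1); t to first gridline: x 1.2400, y 0.1732 (then +2.0000 / +1.1547)
    (5,0) via y @ 0.1732  # hit
  → r_4 = 0.1732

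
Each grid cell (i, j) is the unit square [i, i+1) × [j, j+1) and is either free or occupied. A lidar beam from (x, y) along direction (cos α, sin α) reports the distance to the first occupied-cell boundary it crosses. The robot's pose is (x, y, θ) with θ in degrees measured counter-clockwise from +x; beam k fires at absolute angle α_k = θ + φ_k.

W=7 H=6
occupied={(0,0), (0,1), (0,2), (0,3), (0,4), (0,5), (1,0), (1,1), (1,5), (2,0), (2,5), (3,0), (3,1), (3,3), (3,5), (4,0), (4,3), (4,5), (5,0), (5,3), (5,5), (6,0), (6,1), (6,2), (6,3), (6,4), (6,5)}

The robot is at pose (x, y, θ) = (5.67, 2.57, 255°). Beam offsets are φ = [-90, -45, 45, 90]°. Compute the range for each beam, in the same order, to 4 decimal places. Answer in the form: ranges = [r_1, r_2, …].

ranges = [1.6614, 1.9283, 0.6600, 0.3416]

beam 1: φ=-90°, α=165°
  d=(-0.9659,0.2588)  start (5,2)  tX=0.6936 tY=1.6614  stride 1/|dx|=1.0353 1/|dy|=3.8637
    cross x-line → (4,2), t=0.6936
    cross y-line → (4,3), t=1.6614 (wall)
  → r_1 = 1.6614
beam 2: φ=-45°, α=210°
  d=(-0.8660,-0.5000)  start (5,2)  tX=0.7736 tY=1.1400  stride 1/|dx|=1.1547 1/|dy|=2.0000
    cross x-line → (4,2), t=0.7736
    cross y-line → (4,1), t=1.1400
    cross x-line → (3,1), t=1.9283 (wall)
  → r_2 = 1.9283
beam 3: φ=45°, α=300°
  d=(0.5000,-0.8660)  start (5,2)  tX=0.6600 tY=0.6582  stride 1/|dx|=2.0000 1/|dy|=1.1547
    cross y-line → (5,1), t=0.6582
    cross x-line → (6,1), t=0.6600 (wall)
  → r_3 = 0.6600
beam 4: φ=90°, α=345°
  d=(0.9659,-0.2588)  start (5,2)  tX=0.3416 tY=2.2023  stride 1/|dx|=1.0353 1/|dy|=3.8637
    cross x-line → (6,2), t=0.3416 (wall)
  → r_4 = 0.3416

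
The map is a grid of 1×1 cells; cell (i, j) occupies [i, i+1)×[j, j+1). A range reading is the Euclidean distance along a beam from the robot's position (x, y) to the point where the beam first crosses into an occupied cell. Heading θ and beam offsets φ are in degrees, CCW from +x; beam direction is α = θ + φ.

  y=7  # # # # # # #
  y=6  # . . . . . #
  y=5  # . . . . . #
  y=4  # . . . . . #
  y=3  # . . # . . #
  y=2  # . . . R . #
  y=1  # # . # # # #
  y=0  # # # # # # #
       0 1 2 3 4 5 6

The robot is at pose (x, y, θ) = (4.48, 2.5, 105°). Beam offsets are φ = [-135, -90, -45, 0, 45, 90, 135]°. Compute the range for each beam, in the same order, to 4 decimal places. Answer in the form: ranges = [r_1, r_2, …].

ranges = [1.0000, 1.5736, 3.0400, 4.6587, 1.0000, 2.5675, 0.5774]

beam 1: φ=-135°, α=330°
  cosα=0.8660 sinα=-0.5000 | (4,2) | tMaxX 0.6004 tMaxY 1.0000 | tΔX 1.1547 tΔY 2.0000
    t=0.6004 [x] (5,2)
    t=1.0000 [y] (5,1) — stop
  → r_1 = 1.0000
beam 2: φ=-90°, α=15°
  cosα=0.9659 sinα=0.2588 | (4,2) | tMaxX 0.5383 tMaxY 1.9319 | tΔX 1.0353 tΔY 3.8637
    t=0.5383 [x] (5,2)
    t=1.5736 [x] (6,2) — stop
  → r_2 = 1.5736
beam 3: φ=-45°, α=60°
  cosα=0.5000 sinα=0.8660 | (4,2) | tMaxX 1.0400 tMaxY 0.5774 | tΔX 2.0000 tΔY 1.1547
    t=0.5774 [y] (4,3)
    t=1.0400 [x] (5,3)
    t=1.7321 [y] (5,4)
    t=2.8868 [y] (5,5)
    t=3.0400 [x] (6,5) — stop
  → r_3 = 3.0400
beam 4: φ=0°, α=105°
  cosα=-0.2588 sinα=0.9659 | (4,2) | tMaxX 1.8546 tMaxY 0.5176 | tΔX 3.8637 tΔY 1.0353
    t=0.5176 [y] (4,3)
    t=1.5529 [y] (4,4)
    t=1.8546 [x] (3,4)
    t=2.5882 [y] (3,5)
    t=3.6235 [y] (3,6)
    t=4.6587 [y] (3,7) — stop
  → r_4 = 4.6587
beam 5: φ=45°, α=150°
  cosα=-0.8660 sinα=0.5000 | (4,2) | tMaxX 0.5543 tMaxY 1.0000 | tΔX 1.1547 tΔY 2.0000
    t=0.5543 [x] (3,2)
    t=1.0000 [y] (3,3) — stop
  → r_5 = 1.0000
beam 6: φ=90°, α=195°
  cosα=-0.9659 sinα=-0.2588 | (4,2) | tMaxX 0.4969 tMaxY 1.9319 | tΔX 1.0353 tΔY 3.8637
    t=0.4969 [x] (3,2)
    t=1.5322 [x] (2,2)
    t=1.9319 [y] (2,1)
    t=2.5675 [x] (1,1) — stop
  → r_6 = 2.5675
beam 7: φ=135°, α=240°
  cosα=-0.5000 sinα=-0.8660 | (4,2) | tMaxX 0.9600 tMaxY 0.5774 | tΔX 2.0000 tΔY 1.1547
    t=0.5774 [y] (4,1) — stop
  → r_7 = 0.5774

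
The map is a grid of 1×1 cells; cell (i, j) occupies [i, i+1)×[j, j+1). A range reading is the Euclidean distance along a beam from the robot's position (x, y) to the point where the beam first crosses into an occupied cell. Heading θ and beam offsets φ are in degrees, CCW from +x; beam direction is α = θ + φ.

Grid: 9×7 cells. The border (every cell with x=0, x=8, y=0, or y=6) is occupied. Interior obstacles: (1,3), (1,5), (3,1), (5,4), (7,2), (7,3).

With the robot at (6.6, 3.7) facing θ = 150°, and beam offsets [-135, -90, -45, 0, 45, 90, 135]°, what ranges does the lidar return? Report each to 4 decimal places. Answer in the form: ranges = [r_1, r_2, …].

ranges = [0.4141, 2.6558, 2.3811, 0.6928, 5.7975, 3.1177, 1.5455]

beam 1: φ=-135°, α=15°
  dir = (cos 15°, sin 15°) = (0.9659, 0.2588); from cell (6,3)
  next x-line at t=0.4141, next y-line at t=1.1591; Δt_x=1.0353, Δt_y=3.8637
    x: enter (7,3) at t=0.4141 ← occupied
  → r_1 = 0.4141
beam 2: φ=-90°, α=60°
  dir = (cos 60°, sin 60°) = (0.5000, 0.8660); from cell (6,3)
  next x-line at t=0.8000, next y-line at t=0.3464; Δt_x=2.0000, Δt_y=1.1547
    y: enter (6,4) at t=0.3464
    x: enter (7,4) at t=0.8000
    y: enter (7,5) at t=1.5011
    y: enter (7,6) at t=2.6558 ← occupied
  → r_2 = 2.6558
beam 3: φ=-45°, α=105°
  dir = (cos 105°, sin 105°) = (-0.2588, 0.9659); from cell (6,3)
  next x-line at t=2.3182, next y-line at t=0.3106; Δt_x=3.8637, Δt_y=1.0353
    y: enter (6,4) at t=0.3106
    y: enter (6,5) at t=1.3459
    x: enter (5,5) at t=2.3182
    y: enter (5,6) at t=2.3811 ← occupied
  → r_3 = 2.3811
beam 4: φ=0°, α=150°
  dir = (cos 150°, sin 150°) = (-0.8660, 0.5000); from cell (6,3)
  next x-line at t=0.6928, next y-line at t=0.6000; Δt_x=1.1547, Δt_y=2.0000
    y: enter (6,4) at t=0.6000
    x: enter (5,4) at t=0.6928 ← occupied
  → r_4 = 0.6928
beam 5: φ=45°, α=195°
  dir = (cos 195°, sin 195°) = (-0.9659, -0.2588); from cell (6,3)
  next x-line at t=0.6212, next y-line at t=2.7046; Δt_x=1.0353, Δt_y=3.8637
    x: enter (5,3) at t=0.6212
    x: enter (4,3) at t=1.6564
    x: enter (3,3) at t=2.6917
    y: enter (3,2) at t=2.7046
    x: enter (2,2) at t=3.7270
    x: enter (1,2) at t=4.7623
    x: enter (0,2) at t=5.7975 ← occupied
  → r_5 = 5.7975
beam 6: φ=90°, α=240°
  dir = (cos 240°, sin 240°) = (-0.5000, -0.8660); from cell (6,3)
  next x-line at t=1.2000, next y-line at t=0.8083; Δt_x=2.0000, Δt_y=1.1547
    y: enter (6,2) at t=0.8083
    x: enter (5,2) at t=1.2000
    y: enter (5,1) at t=1.9630
    y: enter (5,0) at t=3.1177 ← occupied
  → r_6 = 3.1177
beam 7: φ=135°, α=285°
  dir = (cos 285°, sin 285°) = (0.2588, -0.9659); from cell (6,3)
  next x-line at t=1.5455, next y-line at t=0.7247; Δt_x=3.8637, Δt_y=1.0353
    y: enter (6,2) at t=0.7247
    x: enter (7,2) at t=1.5455 ← occupied
  → r_7 = 1.5455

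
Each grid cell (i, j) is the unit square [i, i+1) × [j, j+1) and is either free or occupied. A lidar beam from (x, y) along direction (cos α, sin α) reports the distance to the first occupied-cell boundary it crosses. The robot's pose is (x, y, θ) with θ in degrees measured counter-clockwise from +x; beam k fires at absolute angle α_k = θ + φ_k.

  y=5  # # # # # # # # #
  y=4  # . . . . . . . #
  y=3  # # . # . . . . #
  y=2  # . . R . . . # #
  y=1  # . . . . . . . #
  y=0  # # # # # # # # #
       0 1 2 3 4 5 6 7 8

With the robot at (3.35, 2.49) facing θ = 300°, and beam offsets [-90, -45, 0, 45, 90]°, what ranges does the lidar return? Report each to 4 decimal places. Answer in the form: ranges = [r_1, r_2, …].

ranges = [2.7135, 1.5426, 1.7205, 4.8140, 5.0200]

beam 1: φ=-90°, α=210°
  d=(-0.8660,-0.5000)  start (3,2)  tX=0.4041 tY=0.9800  stride 1/|dx|=1.1547 1/|dy|=2.0000
    cross x-line → (2,2), t=0.4041
    cross y-line → (2,1), t=0.9800
    cross x-line → (1,1), t=1.5588
    cross x-line → (0,1), t=2.7135 (wall)
  → r_1 = 2.7135
beam 2: φ=-45°, α=255°
  d=(-0.2588,-0.9659)  start (3,2)  tX=1.3523 tY=0.5073  stride 1/|dx|=3.8637 1/|dy|=1.0353
    cross y-line → (3,1), t=0.5073
    cross x-line → (2,1), t=1.3523
    cross y-line → (2,0), t=1.5426 (wall)
  → r_2 = 1.5426
beam 3: φ=0°, α=300°
  d=(0.5000,-0.8660)  start (3,2)  tX=1.3000 tY=0.5658  stride 1/|dx|=2.0000 1/|dy|=1.1547
    cross y-line → (3,1), t=0.5658
    cross x-line → (4,1), t=1.3000
    cross y-line → (4,0), t=1.7205 (wall)
  → r_3 = 1.7205
beam 4: φ=45°, α=345°
  d=(0.9659,-0.2588)  start (3,2)  tX=0.6729 tY=1.8932  stride 1/|dx|=1.0353 1/|dy|=3.8637
    cross x-line → (4,2), t=0.6729
    cross x-line → (5,2), t=1.7082
    cross y-line → (5,1), t=1.8932
    cross x-line → (6,1), t=2.7435
    cross x-line → (7,1), t=3.7788
    cross x-line → (8,1), t=4.8140 (wall)
  → r_4 = 4.8140
beam 5: φ=90°, α=30°
  d=(0.8660,0.5000)  start (3,2)  tX=0.7506 tY=1.0200  stride 1/|dx|=1.1547 1/|dy|=2.0000
    cross x-line → (4,2), t=0.7506
    cross y-line → (4,3), t=1.0200
    cross x-line → (5,3), t=1.9053
    cross y-line → (5,4), t=3.0200
    cross x-line → (6,4), t=3.0600
    cross x-line → (7,4), t=4.2147
    cross y-line → (7,5), t=5.0200 (wall)
  → r_5 = 5.0200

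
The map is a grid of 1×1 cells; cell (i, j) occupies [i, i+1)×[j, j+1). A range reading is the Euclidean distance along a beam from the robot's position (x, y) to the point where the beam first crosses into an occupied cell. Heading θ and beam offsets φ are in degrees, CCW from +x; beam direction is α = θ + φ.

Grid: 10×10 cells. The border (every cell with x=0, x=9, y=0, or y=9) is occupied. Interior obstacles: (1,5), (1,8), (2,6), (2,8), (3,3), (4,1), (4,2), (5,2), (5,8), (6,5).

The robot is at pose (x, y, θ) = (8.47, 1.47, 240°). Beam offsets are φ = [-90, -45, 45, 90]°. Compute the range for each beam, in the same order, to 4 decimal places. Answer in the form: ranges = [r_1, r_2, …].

ranges = [2.8521, 1.8159, 0.4866, 0.6120]

beam 1: φ=-90°, α=150°
  d=(-0.8660,0.5000)  start (8,1)  tX=0.5427 tY=1.0600  stride 1/|dx|=1.1547 1/|dy|=2.0000
    cross x-line → (7,1), t=0.5427
    cross y-line → (7,2), t=1.0600
    cross x-line → (6,2), t=1.6974
    cross x-line → (5,2), t=2.8521 (wall)
  → r_1 = 2.8521
beam 2: φ=-45°, α=195°
  d=(-0.9659,-0.2588)  start (8,1)  tX=0.4866 tY=1.8159  stride 1/|dx|=1.0353 1/|dy|=3.8637
    cross x-line → (7,1), t=0.4866
    cross x-line → (6,1), t=1.5219
    cross y-line → (6,0), t=1.8159 (wall)
  → r_2 = 1.8159
beam 3: φ=45°, α=285°
  d=(0.2588,-0.9659)  start (8,1)  tX=2.0478 tY=0.4866  stride 1/|dx|=3.8637 1/|dy|=1.0353
    cross y-line → (8,0), t=0.4866 (wall)
  → r_3 = 0.4866
beam 4: φ=90°, α=330°
  d=(0.8660,-0.5000)  start (8,1)  tX=0.6120 tY=0.9400  stride 1/|dx|=1.1547 1/|dy|=2.0000
    cross x-line → (9,1), t=0.6120 (wall)
  → r_4 = 0.6120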